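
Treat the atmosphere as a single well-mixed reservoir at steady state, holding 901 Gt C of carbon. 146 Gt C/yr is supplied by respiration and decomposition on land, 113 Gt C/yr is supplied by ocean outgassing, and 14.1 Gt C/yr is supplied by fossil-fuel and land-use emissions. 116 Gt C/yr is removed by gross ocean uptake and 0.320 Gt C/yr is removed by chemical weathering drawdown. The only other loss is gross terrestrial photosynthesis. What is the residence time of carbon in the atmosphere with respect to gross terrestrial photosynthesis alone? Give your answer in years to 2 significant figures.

5.7 yr

At steady state ΣF_in = ΣF_out.
ΣF_in = 146 + 113 + 14.1 = 273.10 Gt C/yr.
Gross terrestrial photosynthesis flux = ΣF_in − (116 + 0.320) = 273.10 − 116.3 = 156.8 Gt C/yr.
τ = M / F = 901 / 156.8 = 5.747 yr.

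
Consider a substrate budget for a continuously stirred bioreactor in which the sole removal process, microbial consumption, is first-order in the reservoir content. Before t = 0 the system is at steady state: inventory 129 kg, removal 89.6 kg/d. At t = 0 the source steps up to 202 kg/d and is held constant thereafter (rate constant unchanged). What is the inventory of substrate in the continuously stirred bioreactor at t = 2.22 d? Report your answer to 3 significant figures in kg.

The sink rate constant is k = F₀/M₀ = 89.6/129 = 0.6946 d⁻¹.
Solving dM/dt = F₁ − kM with M(0) = M₀ gives M(t) = F₁/k + (M₀ − F₁/k)·e^(−kt).
F₁/k = 202/0.6946 = 290.83 kg; kt = 0.6946 × 2.22 = 1.542, e^(−kt) = 0.2140.
M(2.22) = 290.83 + (129 − 290.83) × 0.2140 = 290.83 − 34.62 = 256.20 kg.

256 kg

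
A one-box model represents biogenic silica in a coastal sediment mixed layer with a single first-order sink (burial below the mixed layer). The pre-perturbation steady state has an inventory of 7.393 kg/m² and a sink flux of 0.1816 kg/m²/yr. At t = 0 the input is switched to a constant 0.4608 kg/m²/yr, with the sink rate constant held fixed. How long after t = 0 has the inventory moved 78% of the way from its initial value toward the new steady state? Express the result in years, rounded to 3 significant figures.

τ = M₀/F₀ = 7.393/0.1816 = 40.71 yr.
The remaining gap fraction is e^(−t/τ); 78% covered ⇒ e^(−t/τ) = 0.220.
t = −τ ln(0.220) = 40.71 × 1.514 = 61.64 yr.

61.6 yr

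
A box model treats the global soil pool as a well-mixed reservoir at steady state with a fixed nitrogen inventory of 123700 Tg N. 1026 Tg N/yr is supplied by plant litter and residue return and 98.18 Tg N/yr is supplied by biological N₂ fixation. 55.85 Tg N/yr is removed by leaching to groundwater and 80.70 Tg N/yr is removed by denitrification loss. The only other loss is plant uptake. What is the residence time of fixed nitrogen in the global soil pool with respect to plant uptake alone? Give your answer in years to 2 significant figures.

130 yr

At steady state ΣF_in = ΣF_out.
ΣF_in = 1026 + 98.18 = 1124.2 Tg N/yr.
Plant uptake flux = ΣF_in − (55.85 + 80.70) = 1124.2 − 136.6 = 987.6 Tg N/yr.
τ = M / F = 123700 / 987.6 = 125.2 yr.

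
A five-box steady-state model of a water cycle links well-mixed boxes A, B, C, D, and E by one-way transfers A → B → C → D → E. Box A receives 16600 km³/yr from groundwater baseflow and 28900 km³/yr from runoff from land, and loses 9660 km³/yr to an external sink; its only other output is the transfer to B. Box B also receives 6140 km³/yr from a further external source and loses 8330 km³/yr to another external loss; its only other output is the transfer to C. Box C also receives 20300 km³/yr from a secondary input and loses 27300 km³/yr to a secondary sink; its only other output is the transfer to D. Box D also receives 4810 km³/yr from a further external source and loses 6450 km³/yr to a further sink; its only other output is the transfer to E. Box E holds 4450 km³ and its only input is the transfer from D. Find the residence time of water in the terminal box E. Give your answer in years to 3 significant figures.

0.178 yr

Box A: F(A→B) = (16600 + 28900) − 9660 = 35840 km³/yr.
Box B: F(B→C) = (35840 + 6140) − 8330 = 33650 km³/yr.
Box C: F(C→D) = (33650 + 20300) − 27300 = 26650 km³/yr.
Box D: F(D→E) = (26650 + 4810) − 6450 = 25010 km³/yr.
Box E throughput = its input = 25010 km³/yr; τ = 4450 / 25010 = 0.1779 yr.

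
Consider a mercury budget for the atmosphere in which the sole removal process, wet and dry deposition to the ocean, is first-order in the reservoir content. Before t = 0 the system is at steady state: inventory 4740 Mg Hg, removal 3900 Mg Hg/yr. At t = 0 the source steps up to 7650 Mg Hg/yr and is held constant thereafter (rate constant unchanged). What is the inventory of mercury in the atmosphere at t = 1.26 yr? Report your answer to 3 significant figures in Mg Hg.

The sink rate constant is k = F₀/M₀ = 3900/4740 = 0.8228 yr⁻¹.
Solving dM/dt = F₁ − kM with M(0) = M₀ gives M(t) = F₁/k + (M₀ − F₁/k)·e^(−kt).
F₁/k = 7650/0.8228 = 9297.7 Mg Hg; kt = 0.8228 × 1.26 = 1.037, e^(−kt) = 0.3546.
M(1.26) = 9297.7 + (4740 − 9297.7) × 0.3546 = 9297.7 − 1616 = 7681.4 Mg Hg.

7680 Mg Hg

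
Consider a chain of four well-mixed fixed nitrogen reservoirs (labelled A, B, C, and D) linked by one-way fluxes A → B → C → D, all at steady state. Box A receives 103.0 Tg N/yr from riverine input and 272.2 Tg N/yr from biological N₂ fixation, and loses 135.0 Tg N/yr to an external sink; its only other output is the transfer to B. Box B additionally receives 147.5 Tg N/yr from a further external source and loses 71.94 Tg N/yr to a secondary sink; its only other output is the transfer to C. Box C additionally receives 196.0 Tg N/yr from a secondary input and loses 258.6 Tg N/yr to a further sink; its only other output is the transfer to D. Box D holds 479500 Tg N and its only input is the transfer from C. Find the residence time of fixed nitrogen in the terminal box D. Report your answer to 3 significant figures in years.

1890 yr

Box A: F(A→B) = (103.0 + 272.2) − 135.0 = 240.20 Tg N/yr.
Box B: F(B→C) = (240.20 + 147.5) − 71.94 = 315.76 Tg N/yr.
Box C: F(C→D) = (315.76 + 196.0) − 258.6 = 253.16 Tg N/yr.
Box D throughput = its input = 253.16 Tg N/yr; τ = 479500 / 253.16 = 1894 yr.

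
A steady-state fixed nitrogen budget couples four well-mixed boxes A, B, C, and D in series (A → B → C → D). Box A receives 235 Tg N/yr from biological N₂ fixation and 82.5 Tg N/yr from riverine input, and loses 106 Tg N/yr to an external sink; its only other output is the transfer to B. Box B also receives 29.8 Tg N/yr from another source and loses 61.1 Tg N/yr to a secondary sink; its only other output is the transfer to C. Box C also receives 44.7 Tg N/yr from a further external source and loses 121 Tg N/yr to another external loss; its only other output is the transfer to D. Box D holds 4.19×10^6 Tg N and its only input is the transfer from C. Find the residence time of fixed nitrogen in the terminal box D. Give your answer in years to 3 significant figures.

40300 yr

Box A: F(A→B) = (235 + 82.5) − 106 = 211.50 Tg N/yr.
Box B: F(B→C) = (211.50 + 29.8) − 61.1 = 180.20 Tg N/yr.
Box C: F(C→D) = (180.20 + 44.7) − 121 = 103.90 Tg N/yr.
Box D throughput = its input = 103.90 Tg N/yr; τ = 4.19×10^6 / 103.90 = 40330 yr.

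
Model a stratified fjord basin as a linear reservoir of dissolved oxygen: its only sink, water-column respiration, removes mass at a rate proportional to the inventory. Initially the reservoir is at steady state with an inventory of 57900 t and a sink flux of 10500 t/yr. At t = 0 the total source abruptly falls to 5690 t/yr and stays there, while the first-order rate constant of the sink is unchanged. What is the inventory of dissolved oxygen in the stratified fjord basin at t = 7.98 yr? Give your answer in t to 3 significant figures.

Residence time τ = M₀/F₀ = 5.514 yr. The eventual steady state is M_∞ = M₀·(F₁/F₀) = 57900 × 5690/10500 = 31376 t.
The anomaly ΔM(t) = M(t) − M_∞ decays as ΔM₀·e^(−t/τ) with ΔM₀ = 57900 − 31376 = 26520 t.
At t = 7.98 yr, e^(−t/τ) = e^(−1.447) = 0.2352, so ΔM = 6239 t and M = 31376 + 6239 = 37616 t.

37600 t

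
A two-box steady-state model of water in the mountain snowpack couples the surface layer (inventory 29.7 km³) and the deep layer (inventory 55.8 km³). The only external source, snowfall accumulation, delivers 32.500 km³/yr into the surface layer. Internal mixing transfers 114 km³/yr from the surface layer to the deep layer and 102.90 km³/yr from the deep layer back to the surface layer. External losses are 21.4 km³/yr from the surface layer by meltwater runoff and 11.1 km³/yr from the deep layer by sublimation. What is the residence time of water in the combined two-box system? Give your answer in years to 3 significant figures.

For the system as a whole, the A↔B exchange is internal and contributes nothing to the throughput; only the external sinks remove mass.
M_total = 29.7 + 55.8 = 85.500 km³.
ΣF_external_out = 21.4 + 11.1 = 32.500 km³/yr.
τ = M_total / ΣF_ext = 85.500 / 32.500 = 2.631 yr.

2.63 yr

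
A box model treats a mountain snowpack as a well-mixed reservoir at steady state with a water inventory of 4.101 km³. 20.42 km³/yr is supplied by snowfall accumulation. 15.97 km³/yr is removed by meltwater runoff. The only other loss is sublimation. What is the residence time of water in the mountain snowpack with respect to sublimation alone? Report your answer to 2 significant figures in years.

At steady state ΣF_in = ΣF_out.
ΣF_in = 20.420 km³/yr.
Sublimation flux = ΣF_in − (15.97) = 20.420 − 15.97 = 4.450 km³/yr.
τ = M / F = 4.101 / 4.450 = 0.9216 yr.

0.92 yr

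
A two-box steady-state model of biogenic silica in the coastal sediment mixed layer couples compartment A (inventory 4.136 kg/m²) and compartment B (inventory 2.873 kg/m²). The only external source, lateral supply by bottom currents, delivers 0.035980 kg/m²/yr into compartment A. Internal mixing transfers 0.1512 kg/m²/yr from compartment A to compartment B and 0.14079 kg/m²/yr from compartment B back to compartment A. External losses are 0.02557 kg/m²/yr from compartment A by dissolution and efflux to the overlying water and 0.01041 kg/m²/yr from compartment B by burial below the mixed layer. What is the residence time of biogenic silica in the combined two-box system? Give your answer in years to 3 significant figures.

Residence time in the combined system uses the total inventory and the total *external* removal — internal exchanges between the two boxes cancel.
M_total = 4.136 + 2.873 = 7.0090 kg/m².
ΣF_external_out = 0.02557 + 0.01041 = 0.035980 kg/m²/yr.
τ = M_total / ΣF_ext = 7.0090 / 0.035980 = 194.8 yr.

195 yr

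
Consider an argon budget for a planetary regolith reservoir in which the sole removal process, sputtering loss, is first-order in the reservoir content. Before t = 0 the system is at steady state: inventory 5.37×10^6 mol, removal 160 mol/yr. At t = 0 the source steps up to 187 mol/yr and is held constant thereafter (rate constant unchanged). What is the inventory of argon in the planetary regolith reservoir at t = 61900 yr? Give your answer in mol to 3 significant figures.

6.13×10^6 mol

τ = M₀/F₀ = 5.37×10^6/160 = 33560 yr; rate constant k = 1/τ.
New steady state M_∞ = F₁/k = F₁·τ = 187 × 33560 = 6.2762×10^6 mol.
M(t) = M_∞ + (M₀ − M_∞)·e^(−t/τ); t/τ = 61900/33560 = 1.844, so e^(−t/τ) = 0.1581.
M(t) = 6.2762×10^6 − 906200 × 0.1581 = 6.1329×10^6 mol.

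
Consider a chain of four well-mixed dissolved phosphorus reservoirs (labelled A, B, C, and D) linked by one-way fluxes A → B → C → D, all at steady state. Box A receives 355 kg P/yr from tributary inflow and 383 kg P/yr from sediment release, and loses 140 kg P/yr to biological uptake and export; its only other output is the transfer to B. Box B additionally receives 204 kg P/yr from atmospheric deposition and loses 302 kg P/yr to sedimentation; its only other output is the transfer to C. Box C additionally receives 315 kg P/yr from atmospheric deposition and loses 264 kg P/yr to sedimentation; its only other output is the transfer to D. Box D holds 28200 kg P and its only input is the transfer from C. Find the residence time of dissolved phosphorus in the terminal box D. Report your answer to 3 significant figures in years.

51.2 yr

Box A: F(A→B) = (355 + 383) − 140 = 598.00 kg P/yr.
Box B: F(B→C) = (598.00 + 204) − 302 = 500.00 kg P/yr.
Box C: F(C→D) = (500.00 + 315) − 264 = 551.00 kg P/yr.
Box D throughput = its input = 551.00 kg P/yr; τ = 28200 / 551.00 = 51.18 yr.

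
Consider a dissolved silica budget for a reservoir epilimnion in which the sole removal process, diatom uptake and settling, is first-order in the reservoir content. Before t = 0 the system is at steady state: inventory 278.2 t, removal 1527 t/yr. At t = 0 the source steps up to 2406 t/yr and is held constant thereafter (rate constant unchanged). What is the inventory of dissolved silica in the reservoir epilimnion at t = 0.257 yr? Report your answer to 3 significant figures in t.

The sink rate constant is k = F₀/M₀ = 1527/278.2 = 5.489 yr⁻¹.
Solving dM/dt = F₁ − kM with M(0) = M₀ gives M(t) = F₁/k + (M₀ − F₁/k)·e^(−kt).
F₁/k = 2406/5.489 = 438.34 t; kt = 5.489 × 0.257 = 1.411, e^(−kt) = 0.2440.
M(0.257) = 438.34 + (278.2 − 438.34) × 0.2440 = 438.34 − 39.07 = 399.27 t.

399 t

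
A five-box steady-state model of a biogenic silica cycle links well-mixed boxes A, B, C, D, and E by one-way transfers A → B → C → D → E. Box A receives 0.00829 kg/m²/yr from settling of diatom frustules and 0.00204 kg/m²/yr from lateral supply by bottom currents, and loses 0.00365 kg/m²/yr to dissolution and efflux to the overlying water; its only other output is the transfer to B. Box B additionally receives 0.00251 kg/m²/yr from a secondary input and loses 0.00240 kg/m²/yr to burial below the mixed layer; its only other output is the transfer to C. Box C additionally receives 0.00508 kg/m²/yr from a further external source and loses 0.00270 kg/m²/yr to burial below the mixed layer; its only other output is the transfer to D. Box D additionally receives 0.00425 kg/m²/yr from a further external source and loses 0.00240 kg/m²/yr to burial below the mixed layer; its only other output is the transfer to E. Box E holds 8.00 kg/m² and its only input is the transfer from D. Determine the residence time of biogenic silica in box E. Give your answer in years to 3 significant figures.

Box A: F(A→B) = (0.00829 + 0.00204) − 0.00365 = 0.0066800 kg/m²/yr.
Box B: F(B→C) = (0.0066800 + 0.00251) − 0.00240 = 0.0067900 kg/m²/yr.
Box C: F(C→D) = (0.0067900 + 0.00508) − 0.00270 = 0.0091700 kg/m²/yr.
Box D: F(D→E) = (0.0091700 + 0.00425) − 0.00240 = 0.011020 kg/m²/yr.
Box E throughput = its input = 0.011020 kg/m²/yr; τ = 8.00 / 0.011020 = 726.0 yr.

726 yr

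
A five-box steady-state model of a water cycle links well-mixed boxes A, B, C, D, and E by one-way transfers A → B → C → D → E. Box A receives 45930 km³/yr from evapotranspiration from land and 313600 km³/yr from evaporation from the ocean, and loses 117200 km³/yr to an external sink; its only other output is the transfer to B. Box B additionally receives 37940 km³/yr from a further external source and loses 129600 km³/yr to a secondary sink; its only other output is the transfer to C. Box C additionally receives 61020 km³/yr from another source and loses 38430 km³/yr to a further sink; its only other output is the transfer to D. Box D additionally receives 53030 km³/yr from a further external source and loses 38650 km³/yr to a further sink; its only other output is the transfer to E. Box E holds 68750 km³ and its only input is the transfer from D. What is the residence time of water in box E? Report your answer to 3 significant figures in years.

0.366 yr

Box A: F(A→B) = (45930 + 313600) − 117200 = 242330 km³/yr.
Box B: F(B→C) = (242330 + 37940) − 129600 = 150670 km³/yr.
Box C: F(C→D) = (150670 + 61020) − 38430 = 173260 km³/yr.
Box D: F(D→E) = (173260 + 53030) − 38650 = 187640 km³/yr.
Box E throughput = its input = 187640 km³/yr; τ = 68750 / 187640 = 0.3664 yr.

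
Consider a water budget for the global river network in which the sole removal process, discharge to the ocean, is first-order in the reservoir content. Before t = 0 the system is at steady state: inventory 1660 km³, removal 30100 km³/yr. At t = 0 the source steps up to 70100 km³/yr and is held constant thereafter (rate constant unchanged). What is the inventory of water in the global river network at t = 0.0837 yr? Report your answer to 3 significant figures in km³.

Residence time τ = M₀/F₀ = 0.05515 yr. The eventual steady state is M_∞ = M₀·(F₁/F₀) = 1660 × 70100/30100 = 3866.0 km³.
The anomaly ΔM(t) = M(t) − M_∞ decays as ΔM₀·e^(−t/τ) with ΔM₀ = 1660 − 3866.0 = −2206 km³.
At t = 0.0837 yr, e^(−t/τ) = e^(−1.518) = 0.2192, so ΔM = −483.6 km³ and M = 3866.0 − 483.6 = 3382.4 km³.

3380 km³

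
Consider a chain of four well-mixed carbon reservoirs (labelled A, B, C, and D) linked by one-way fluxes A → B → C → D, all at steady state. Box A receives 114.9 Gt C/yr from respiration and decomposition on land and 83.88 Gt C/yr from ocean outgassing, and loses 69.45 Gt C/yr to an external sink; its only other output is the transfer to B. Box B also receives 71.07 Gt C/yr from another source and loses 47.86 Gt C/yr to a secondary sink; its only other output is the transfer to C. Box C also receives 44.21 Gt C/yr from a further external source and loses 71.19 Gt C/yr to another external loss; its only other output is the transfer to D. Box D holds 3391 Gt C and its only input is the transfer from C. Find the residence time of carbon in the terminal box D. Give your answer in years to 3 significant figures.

Box A: F(A→B) = (114.9 + 83.88) − 69.45 = 129.33 Gt C/yr.
Box B: F(B→C) = (129.33 + 71.07) − 47.86 = 152.54 Gt C/yr.
Box C: F(C→D) = (152.54 + 44.21) − 71.19 = 125.56 Gt C/yr.
Box D throughput = its input = 125.56 Gt C/yr; τ = 3391 / 125.56 = 27.01 yr.

27.0 yr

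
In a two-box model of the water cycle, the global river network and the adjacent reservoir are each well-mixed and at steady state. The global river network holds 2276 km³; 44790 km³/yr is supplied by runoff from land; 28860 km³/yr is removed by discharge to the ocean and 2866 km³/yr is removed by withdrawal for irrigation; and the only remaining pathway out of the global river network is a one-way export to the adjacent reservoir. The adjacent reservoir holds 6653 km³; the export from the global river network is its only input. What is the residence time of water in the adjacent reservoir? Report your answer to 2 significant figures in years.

0.51 yr

Balance the global river network: ΣF_in = 44790 km³/yr.
Export to the adjacent reservoir = ΣF_in − (28860 + 2866) = 13064 km³/yr.
At steady state the output of the adjacent reservoir equals its input, 13064 km³/yr.
τ = M / F = 6653 / 13064 = 0.5093 yr.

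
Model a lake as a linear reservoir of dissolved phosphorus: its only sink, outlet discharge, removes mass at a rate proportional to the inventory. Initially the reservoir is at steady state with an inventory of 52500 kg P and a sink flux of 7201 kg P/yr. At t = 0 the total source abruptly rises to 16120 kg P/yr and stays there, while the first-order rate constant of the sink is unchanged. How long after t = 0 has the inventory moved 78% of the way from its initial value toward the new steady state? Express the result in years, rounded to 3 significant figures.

11.0 yr

τ = M₀/F₀ = 52500/7201 = 7.291 yr.
The remaining gap fraction is e^(−t/τ); 78% covered ⇒ e^(−t/τ) = 0.220.
t = −τ ln(0.220) = 7.291 × 1.514 = 11.04 yr.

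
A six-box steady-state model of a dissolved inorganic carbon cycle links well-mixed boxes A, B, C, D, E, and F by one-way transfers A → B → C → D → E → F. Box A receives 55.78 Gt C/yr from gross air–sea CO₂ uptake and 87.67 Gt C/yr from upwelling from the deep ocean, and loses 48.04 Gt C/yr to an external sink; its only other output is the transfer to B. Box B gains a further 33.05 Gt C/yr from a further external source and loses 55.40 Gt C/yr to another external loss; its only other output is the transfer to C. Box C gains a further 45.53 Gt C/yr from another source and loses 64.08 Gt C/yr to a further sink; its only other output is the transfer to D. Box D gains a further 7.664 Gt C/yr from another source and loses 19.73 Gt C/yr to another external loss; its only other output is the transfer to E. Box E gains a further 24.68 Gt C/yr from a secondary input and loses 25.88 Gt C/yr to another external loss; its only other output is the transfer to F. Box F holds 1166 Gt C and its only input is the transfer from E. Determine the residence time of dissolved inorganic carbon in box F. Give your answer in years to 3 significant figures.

28.3 yr

Box A: F(A→B) = (55.78 + 87.67) − 48.04 = 95.410 Gt C/yr.
Box B: F(B→C) = (95.410 + 33.05) − 55.40 = 73.060 Gt C/yr.
Box C: F(C→D) = (73.060 + 45.53) − 64.08 = 54.510 Gt C/yr.
Box D: F(D→E) = (54.510 + 7.664) − 19.73 = 42.444 Gt C/yr.
Box E: F(E→F) = (42.444 + 24.68) − 25.88 = 41.244 Gt C/yr.
Box F throughput = its input = 41.244 Gt C/yr; τ = 1166 / 41.244 = 28.27 yr.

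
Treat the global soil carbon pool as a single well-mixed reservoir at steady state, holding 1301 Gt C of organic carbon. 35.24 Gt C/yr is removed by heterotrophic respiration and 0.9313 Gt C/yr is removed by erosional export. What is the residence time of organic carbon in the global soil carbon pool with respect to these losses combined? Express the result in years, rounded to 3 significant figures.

36.0 yr

Total removal = 35.24 + 0.9313 = 36.171 Gt C/yr.
τ = M / ΣF_out = 1301 / 36.171 = 35.97 yr.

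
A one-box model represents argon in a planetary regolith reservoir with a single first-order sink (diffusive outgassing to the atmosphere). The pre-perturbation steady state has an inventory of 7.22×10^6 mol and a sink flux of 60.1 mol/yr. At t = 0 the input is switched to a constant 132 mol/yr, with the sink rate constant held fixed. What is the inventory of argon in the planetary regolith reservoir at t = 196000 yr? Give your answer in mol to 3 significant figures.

Residence time τ = M₀/F₀ = 120100 yr. The eventual steady state is M_∞ = M₀·(F₁/F₀) = 7.22×10^6 × 132/60.1 = 1.5858×10^7 mol.
The anomaly ΔM(t) = M(t) − M_∞ decays as ΔM₀·e^(−t/τ) with ΔM₀ = 7.22×10^6 − 1.5858×10^7 = −8.638×10^6 mol.
At t = 196000 yr, e^(−t/τ) = e^(−1.632) = 0.1956, so ΔM = −1.690×10^6 mol and M = 1.5858×10^7 − 1.690×10^6 = 1.4168×10^7 mol.

1.42×10^7 mol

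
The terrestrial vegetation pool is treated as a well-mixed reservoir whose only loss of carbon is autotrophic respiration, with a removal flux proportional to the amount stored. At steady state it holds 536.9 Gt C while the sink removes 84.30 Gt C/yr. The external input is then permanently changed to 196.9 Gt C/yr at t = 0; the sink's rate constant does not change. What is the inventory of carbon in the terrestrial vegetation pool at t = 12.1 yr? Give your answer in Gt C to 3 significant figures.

Residence time τ = M₀/F₀ = 6.369 yr. The eventual steady state is M_∞ = M₀·(F₁/F₀) = 536.9 × 196.9/84.30 = 1254.0 Gt C.
The anomaly ΔM(t) = M(t) − M_∞ decays as ΔM₀·e^(−t/τ) with ΔM₀ = 536.9 − 1254.0 = −717.1 Gt C.
At t = 12.1 yr, e^(−t/τ) = e^(−1.900) = 0.1496, so ΔM = −107.3 Gt C and M = 1254.0 − 107.3 = 1146.8 Gt C.

1150 Gt C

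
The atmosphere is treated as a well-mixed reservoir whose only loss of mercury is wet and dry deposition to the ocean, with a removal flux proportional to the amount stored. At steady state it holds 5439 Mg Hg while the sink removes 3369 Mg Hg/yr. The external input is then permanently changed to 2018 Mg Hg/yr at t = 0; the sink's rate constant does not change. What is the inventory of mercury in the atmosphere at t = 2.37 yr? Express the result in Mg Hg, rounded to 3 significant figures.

τ = M₀/F₀ = 5439/3369 = 1.614 yr; rate constant k = 1/τ.
New steady state M_∞ = F₁/k = F₁·τ = 2018 × 1.614 = 3257.9 Mg Hg.
M(t) = M_∞ + (M₀ − M_∞)·e^(−t/τ); t/τ = 2.37/1.614 = 1.468, so e^(−t/τ) = 0.2304.
M(t) = 3257.9 + 2181 × 0.2304 = 3760.4 Mg Hg.

3760 Mg Hg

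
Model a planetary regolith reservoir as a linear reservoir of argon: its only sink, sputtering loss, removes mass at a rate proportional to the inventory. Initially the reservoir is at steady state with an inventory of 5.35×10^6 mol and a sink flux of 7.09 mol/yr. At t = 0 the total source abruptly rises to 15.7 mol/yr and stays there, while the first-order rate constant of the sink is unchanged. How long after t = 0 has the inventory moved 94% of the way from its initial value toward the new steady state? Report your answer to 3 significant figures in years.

τ = M₀/F₀ = 5.35×10^6/7.09 = 754600 yr.
The remaining gap fraction is e^(−t/τ); 94% covered ⇒ e^(−t/τ) = 0.0600.
t = −τ ln(0.0600) = 754600 × 2.813 = 2.123×10^6 yr.

2.12×10^6 yr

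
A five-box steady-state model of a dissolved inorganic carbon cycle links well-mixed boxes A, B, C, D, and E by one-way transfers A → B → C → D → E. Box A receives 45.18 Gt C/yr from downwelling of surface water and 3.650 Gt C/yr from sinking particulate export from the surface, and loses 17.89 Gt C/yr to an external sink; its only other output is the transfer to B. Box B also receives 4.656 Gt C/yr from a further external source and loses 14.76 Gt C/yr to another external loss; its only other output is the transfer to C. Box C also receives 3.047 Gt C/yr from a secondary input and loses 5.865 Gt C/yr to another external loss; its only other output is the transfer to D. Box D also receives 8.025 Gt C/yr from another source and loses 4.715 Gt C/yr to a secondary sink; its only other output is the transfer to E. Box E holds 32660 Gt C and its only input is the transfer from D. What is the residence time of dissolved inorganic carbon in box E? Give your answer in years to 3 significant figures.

1530 yr

Box A: F(A→B) = (45.18 + 3.650) − 17.89 = 30.940 Gt C/yr.
Box B: F(B→C) = (30.940 + 4.656) − 14.76 = 20.836 Gt C/yr.
Box C: F(C→D) = (20.836 + 3.047) − 5.865 = 18.018 Gt C/yr.
Box D: F(D→E) = (18.018 + 8.025) − 4.715 = 21.328 Gt C/yr.
Box E throughput = its input = 21.328 Gt C/yr; τ = 32660 / 21.328 = 1531 yr.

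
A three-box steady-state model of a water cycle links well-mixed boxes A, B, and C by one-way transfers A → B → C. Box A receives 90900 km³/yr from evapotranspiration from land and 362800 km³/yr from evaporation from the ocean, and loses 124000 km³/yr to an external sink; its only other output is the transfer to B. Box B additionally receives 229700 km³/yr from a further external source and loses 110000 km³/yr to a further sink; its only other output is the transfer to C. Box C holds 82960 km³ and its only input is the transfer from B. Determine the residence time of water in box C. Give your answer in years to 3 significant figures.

0.185 yr

Box A: F(A→B) = (90900 + 362800) − 124000 = 329700 km³/yr.
Box B: F(B→C) = (329700 + 229700) − 110000 = 449400 km³/yr.
Box C throughput = its input = 449400 km³/yr; τ = 82960 / 449400 = 0.1846 yr.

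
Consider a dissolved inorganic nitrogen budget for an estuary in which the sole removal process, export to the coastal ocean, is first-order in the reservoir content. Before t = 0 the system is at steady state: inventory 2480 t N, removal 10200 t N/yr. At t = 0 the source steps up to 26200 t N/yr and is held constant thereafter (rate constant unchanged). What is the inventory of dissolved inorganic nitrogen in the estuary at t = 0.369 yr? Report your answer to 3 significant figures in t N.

5520 t N

The sink rate constant is k = F₀/M₀ = 10200/2480 = 4.113 yr⁻¹.
Solving dM/dt = F₁ − kM with M(0) = M₀ gives M(t) = F₁/k + (M₀ − F₁/k)·e^(−kt).
F₁/k = 26200/4.113 = 6370.2 t N; kt = 4.113 × 0.369 = 1.518, e^(−kt) = 0.2192.
M(0.369) = 6370.2 + (2480 − 6370.2) × 0.2192 = 6370.2 − 852.8 = 5517.4 t N.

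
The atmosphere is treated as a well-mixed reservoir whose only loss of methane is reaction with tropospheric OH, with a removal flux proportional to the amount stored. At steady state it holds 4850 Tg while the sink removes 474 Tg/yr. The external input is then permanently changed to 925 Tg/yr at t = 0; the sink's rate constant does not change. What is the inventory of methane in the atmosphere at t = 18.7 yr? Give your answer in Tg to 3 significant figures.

Residence time τ = M₀/F₀ = 10.23 yr. The eventual steady state is M_∞ = M₀·(F₁/F₀) = 4850 × 925/474 = 9464.7 Tg.
The anomaly ΔM(t) = M(t) − M_∞ decays as ΔM₀·e^(−t/τ) with ΔM₀ = 4850 − 9464.7 = −4615 Tg.
At t = 18.7 yr, e^(−t/τ) = e^(−1.828) = 0.1608, so ΔM = −742.0 Tg and M = 9464.7 − 742.0 = 8722.6 Tg.

8720 Tg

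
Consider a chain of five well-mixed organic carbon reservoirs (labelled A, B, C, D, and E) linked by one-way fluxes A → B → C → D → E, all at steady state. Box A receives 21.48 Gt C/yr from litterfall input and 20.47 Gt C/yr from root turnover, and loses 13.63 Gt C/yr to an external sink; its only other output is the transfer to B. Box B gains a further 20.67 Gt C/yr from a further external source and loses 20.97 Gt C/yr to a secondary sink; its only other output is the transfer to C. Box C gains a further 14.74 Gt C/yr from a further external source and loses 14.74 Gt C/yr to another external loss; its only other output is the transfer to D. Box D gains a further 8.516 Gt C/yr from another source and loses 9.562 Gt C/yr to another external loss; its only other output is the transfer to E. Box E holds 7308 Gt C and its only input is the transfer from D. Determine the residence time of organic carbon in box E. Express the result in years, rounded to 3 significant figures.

Box A: F(A→B) = (21.48 + 20.47) − 13.63 = 28.320 Gt C/yr.
Box B: F(B→C) = (28.320 + 20.67) − 20.97 = 28.020 Gt C/yr.
Box C: F(C→D) = (28.020 + 14.74) − 14.74 = 28.020 Gt C/yr.
Box D: F(D→E) = (28.020 + 8.516) − 9.562 = 26.974 Gt C/yr.
Box E throughput = its input = 26.974 Gt C/yr; τ = 7308 / 26.974 = 270.9 yr.

271 yr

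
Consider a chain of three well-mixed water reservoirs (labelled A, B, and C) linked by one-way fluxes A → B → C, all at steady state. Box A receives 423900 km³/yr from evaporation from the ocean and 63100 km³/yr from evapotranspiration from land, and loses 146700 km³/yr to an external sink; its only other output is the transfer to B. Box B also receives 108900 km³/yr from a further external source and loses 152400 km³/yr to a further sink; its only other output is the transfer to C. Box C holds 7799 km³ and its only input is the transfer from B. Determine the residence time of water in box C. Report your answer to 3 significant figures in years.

0.0263 yr

Box A: F(A→B) = (423900 + 63100) − 146700 = 340300 km³/yr.
Box B: F(B→C) = (340300 + 108900) − 152400 = 296800 km³/yr.
Box C throughput = its input = 296800 km³/yr; τ = 7799 / 296800 = 0.02628 yr.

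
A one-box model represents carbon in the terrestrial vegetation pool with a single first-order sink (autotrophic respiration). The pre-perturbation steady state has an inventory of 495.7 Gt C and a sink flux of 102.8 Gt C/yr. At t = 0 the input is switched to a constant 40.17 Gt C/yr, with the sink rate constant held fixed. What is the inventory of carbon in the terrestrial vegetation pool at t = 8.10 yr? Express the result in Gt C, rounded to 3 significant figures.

250 Gt C

τ = M₀/F₀ = 495.7/102.8 = 4.822 yr; rate constant k = 1/τ.
New steady state M_∞ = F₁/k = F₁·τ = 40.17 × 4.822 = 193.70 Gt C.
M(t) = M_∞ + (M₀ − M_∞)·e^(−t/τ); t/τ = 8.10/4.822 = 1.680, so e^(−t/τ) = 0.1864.
M(t) = 193.70 + 302.0 × 0.1864 = 250.00 Gt C.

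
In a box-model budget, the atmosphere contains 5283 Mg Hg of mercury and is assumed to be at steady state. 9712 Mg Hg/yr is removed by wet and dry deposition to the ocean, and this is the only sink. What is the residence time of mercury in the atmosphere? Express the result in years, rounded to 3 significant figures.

0.544 yr

τ = M / F = 5283 / 9712 = 0.5440 yr.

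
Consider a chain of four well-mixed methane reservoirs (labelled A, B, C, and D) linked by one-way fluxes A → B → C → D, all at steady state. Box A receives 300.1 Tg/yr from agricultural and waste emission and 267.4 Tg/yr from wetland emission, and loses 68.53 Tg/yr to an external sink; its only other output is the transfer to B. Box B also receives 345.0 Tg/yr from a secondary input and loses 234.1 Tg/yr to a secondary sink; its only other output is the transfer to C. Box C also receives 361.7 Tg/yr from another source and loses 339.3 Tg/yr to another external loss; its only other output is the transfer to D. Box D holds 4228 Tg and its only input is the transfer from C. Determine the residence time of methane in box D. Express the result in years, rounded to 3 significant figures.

Box A: F(A→B) = (300.1 + 267.4) − 68.53 = 498.97 Tg/yr.
Box B: F(B→C) = (498.97 + 345.0) − 234.1 = 609.87 Tg/yr.
Box C: F(C→D) = (609.87 + 361.7) − 339.3 = 632.27 Tg/yr.
Box D throughput = its input = 632.27 Tg/yr; τ = 4228 / 632.27 = 6.687 yr.

6.69 yr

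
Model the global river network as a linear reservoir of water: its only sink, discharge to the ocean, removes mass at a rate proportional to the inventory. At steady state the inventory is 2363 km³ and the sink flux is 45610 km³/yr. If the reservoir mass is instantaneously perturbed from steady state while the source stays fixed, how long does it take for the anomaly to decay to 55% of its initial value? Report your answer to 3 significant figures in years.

0.0310 yr

For a linear reservoir the anomaly decays as exp(−t/τ) with τ = M/F = 2363/45610 = 0.05181 yr.
exp(−t/τ) = 0.55 ⇒ t = −τ ln(0.55) = 0.05181 × 0.5978 = 0.03097 yr.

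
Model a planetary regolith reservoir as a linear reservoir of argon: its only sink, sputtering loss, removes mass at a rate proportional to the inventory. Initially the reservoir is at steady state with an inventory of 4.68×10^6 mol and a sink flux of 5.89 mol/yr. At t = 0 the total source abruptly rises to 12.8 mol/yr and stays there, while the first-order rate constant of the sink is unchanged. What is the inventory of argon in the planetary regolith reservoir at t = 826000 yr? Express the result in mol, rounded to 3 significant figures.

The sink rate constant is k = F₀/M₀ = 5.89/4.68×10^6 = 1.259×10^-6 yr⁻¹.
Solving dM/dt = F₁ − kM with M(0) = M₀ gives M(t) = F₁/k + (M₀ − F₁/k)·e^(−kt).
F₁/k = 12.8/1.259×10^-6 = 1.0170×10^7 mol; kt = 1.259×10^-6 × 826000 = 1.040, e^(−kt) = 0.3536.
M(826000) = 1.0170×10^7 + (4.68×10^6 − 1.0170×10^7) × 0.3536 = 1.0170×10^7 − 1.941×10^6 = 8.2290×10^6 mol.

8.23×10^6 mol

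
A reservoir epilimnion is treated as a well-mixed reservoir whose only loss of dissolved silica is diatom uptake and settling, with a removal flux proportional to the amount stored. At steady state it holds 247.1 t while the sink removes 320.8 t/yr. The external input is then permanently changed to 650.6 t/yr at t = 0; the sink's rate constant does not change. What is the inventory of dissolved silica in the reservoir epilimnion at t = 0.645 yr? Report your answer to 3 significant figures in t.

τ = M₀/F₀ = 247.1/320.8 = 0.7703 yr; rate constant k = 1/τ.
New steady state M_∞ = F₁/k = F₁·τ = 650.6 × 0.7703 = 501.13 t.
M(t) = M_∞ + (M₀ − M_∞)·e^(−t/τ); t/τ = 0.645/0.7703 = 0.8374, so e^(−t/τ) = 0.4328.
M(t) = 501.13 − 254.0 × 0.4328 = 391.18 t.

391 t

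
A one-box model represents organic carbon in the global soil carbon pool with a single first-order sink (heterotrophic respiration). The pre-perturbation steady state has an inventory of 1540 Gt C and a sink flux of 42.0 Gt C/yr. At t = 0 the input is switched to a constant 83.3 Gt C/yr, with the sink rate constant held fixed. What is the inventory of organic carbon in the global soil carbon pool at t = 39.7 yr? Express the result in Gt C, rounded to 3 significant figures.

Residence time τ = M₀/F₀ = 36.67 yr. The eventual steady state is M_∞ = M₀·(F₁/F₀) = 1540 × 83.3/42.0 = 3054.3 Gt C.
The anomaly ΔM(t) = M(t) − M_∞ decays as ΔM₀·e^(−t/τ) with ΔM₀ = 1540 − 3054.3 = −1514 Gt C.
At t = 39.7 yr, e^(−t/τ) = e^(−1.083) = 0.3387, so ΔM = −512.9 Gt C and M = 3054.3 − 512.9 = 2541.5 Gt C.

2540 Gt C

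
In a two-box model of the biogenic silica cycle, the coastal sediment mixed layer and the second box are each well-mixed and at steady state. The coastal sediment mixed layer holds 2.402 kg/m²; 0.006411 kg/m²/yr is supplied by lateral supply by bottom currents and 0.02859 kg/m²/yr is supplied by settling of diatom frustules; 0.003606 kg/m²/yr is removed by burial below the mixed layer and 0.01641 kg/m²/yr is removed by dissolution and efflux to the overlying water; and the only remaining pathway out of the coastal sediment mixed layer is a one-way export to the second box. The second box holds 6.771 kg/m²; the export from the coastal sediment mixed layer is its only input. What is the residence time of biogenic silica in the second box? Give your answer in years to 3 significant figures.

452 yr

Balance the coastal sediment mixed layer: ΣF_in = 0.006411 + 0.02859 = 0.035001 kg/m²/yr.
Export to the second box = ΣF_in − (0.003606 + 0.01641) = 0.014985 kg/m²/yr.
At steady state the output of the second box equals its input, 0.014985 kg/m²/yr.
τ = M / F = 6.771 / 0.014985 = 451.9 yr.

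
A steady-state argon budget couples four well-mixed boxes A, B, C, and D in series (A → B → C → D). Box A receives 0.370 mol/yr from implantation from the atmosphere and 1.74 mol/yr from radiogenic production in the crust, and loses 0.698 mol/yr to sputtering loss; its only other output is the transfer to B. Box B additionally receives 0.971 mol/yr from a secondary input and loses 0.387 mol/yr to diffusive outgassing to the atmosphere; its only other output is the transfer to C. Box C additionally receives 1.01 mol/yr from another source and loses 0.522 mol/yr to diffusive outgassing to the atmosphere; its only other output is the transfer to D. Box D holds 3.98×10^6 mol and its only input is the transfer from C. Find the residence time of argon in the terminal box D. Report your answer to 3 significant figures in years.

1.60×10^6 yr

Box A: F(A→B) = (0.370 + 1.74) − 0.698 = 1.4120 mol/yr.
Box B: F(B→C) = (1.4120 + 0.971) − 0.387 = 1.9960 mol/yr.
Box C: F(C→D) = (1.9960 + 1.01) − 0.522 = 2.4840 mol/yr.
Box D throughput = its input = 2.4840 mol/yr; τ = 3.98×10^6 / 2.4840 = 1.602×10^6 yr.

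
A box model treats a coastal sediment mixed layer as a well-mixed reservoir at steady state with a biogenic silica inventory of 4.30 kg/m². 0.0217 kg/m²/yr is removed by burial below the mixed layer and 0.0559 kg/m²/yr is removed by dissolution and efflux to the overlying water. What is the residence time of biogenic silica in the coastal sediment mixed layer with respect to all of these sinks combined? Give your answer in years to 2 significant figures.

55 yr

Total removal flux = 0.0217 + 0.0559 = 0.077600 kg/m²/yr.
τ = M / ΣF_out = 4.30 / 0.077600 = 55.41 yr.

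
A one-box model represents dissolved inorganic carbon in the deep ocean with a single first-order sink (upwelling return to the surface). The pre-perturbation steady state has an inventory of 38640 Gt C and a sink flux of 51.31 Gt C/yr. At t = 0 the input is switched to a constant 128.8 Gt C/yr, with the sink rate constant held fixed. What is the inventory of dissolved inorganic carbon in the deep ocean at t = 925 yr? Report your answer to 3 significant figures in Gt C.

The sink rate constant is k = F₀/M₀ = 51.31/38640 = 0.001328 yr⁻¹.
Solving dM/dt = F₁ − kM with M(0) = M₀ gives M(t) = F₁/k + (M₀ − F₁/k)·e^(−kt).
F₁/k = 128.8/0.001328 = 96995 Gt C; kt = 0.001328 × 925 = 1.228, e^(−kt) = 0.2928.
M(925) = 96995 + (38640 − 96995) × 0.2928 = 96995 − 17090 = 79910 Gt C.

79900 Gt C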